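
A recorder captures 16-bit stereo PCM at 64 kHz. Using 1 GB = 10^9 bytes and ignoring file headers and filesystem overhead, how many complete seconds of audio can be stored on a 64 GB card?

Uncompressed byte rate = 64,000 × 2 × 2 = 256,000 bytes/s.
Capacity = 64 × 1,000,000,000 = 64,000,000,000 bytes.
64,000,000,000 / 256,000 ≈ 250000 s → 250,000 seconds.

250,000 seconds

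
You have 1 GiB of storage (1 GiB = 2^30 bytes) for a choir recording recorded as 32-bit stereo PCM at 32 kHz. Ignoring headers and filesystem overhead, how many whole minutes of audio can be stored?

69 minutes

Uncompressed byte rate = 32,000 × 4 × 2 = 256,000 bytes/s.
Capacity = 1 × 1,073,741,824 = 1,073,741,824 bytes.
1,073,741,824 / 256,000 ≈ 4194.3 s → 69 minutes.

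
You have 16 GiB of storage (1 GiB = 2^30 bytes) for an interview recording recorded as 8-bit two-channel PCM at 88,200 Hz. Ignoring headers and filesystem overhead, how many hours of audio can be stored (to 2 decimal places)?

Uncompressed byte rate = 88,200 × 1 × 2 = 176,400 bytes/s.
Capacity = 16 × 1,073,741,824 = 17,179,869,184 bytes.
17,179,869,184 / 176,400 ≈ 97391.55 s → 27.05 hours.

27.05 hours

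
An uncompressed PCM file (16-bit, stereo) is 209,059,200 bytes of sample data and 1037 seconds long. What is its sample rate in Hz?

50,400 Hz

Bytes = sample_rate × seconds × bytes_per_sample × channels.
sample_rate = 209,059,200 / (1,037 × 2 × 2) = 209,059,200 / 4,148 = 50,400 Hz.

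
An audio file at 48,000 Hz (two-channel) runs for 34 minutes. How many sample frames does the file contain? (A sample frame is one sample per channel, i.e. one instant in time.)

97,920,000 sample frames

34 minutes = 2,040 s.
48,000 samples/s × 2,040 s = 97,920,000 frames.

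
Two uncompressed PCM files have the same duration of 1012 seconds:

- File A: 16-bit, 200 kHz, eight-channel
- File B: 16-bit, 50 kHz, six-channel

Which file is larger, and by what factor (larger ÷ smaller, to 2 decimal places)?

File A: 200,000 × 2 × 8 = 3,200,000 bytes/s.
File B: 50,000 × 2 × 6 = 600,000 bytes/s.
File A is larger; ratio = 3,238,400,000 / 607,200,000 = 5.33.

File A, by a factor of 5.33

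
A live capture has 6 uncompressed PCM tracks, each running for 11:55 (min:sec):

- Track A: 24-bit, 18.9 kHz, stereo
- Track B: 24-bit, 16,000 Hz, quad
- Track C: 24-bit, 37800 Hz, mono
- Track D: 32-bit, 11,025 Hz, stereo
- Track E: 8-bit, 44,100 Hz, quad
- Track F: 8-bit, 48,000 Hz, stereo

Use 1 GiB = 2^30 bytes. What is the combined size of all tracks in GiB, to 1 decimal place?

11:55 (min:sec) = 715 s.
Track A: 18,900 × 715 × 3 × 2 = 81,081,000 bytes.
Track B: 16,000 × 715 × 3 × 4 = 137,280,000 bytes.
Track C: 37,800 × 715 × 3 × 1 = 81,081,000 bytes.
Track D: 11,025 × 715 × 4 × 2 = 63,063,000 bytes.
Track E: 44,100 × 715 × 1 × 4 = 126,126,000 bytes.
Track F: 48,000 × 715 × 1 × 2 = 68,640,000 bytes.
Total = 557,271,000 bytes = 0.5 GiB.

0.5 GiB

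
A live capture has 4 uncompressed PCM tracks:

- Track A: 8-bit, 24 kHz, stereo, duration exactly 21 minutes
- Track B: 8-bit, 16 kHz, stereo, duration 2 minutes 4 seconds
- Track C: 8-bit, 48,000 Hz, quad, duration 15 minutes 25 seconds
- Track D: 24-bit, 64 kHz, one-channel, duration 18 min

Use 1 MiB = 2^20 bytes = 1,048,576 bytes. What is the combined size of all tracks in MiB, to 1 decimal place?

Track A: exactly 21 minutes = 1,260 s; 24,000 × 1,260 × 1 × 2 = 60,480,000 bytes.
Track B: 2 minutes 4 seconds = 124 s; 16,000 × 124 × 1 × 2 = 3,968,000 bytes.
Track C: 15 minutes 25 seconds = 925 s; 48,000 × 925 × 1 × 4 = 177,600,000 bytes.
Track D: 18 min = 1,080 s; 64,000 × 1,080 × 3 × 1 = 207,360,000 bytes.
Total = 449,408,000 bytes = 428.6 MiB.

428.6 MiB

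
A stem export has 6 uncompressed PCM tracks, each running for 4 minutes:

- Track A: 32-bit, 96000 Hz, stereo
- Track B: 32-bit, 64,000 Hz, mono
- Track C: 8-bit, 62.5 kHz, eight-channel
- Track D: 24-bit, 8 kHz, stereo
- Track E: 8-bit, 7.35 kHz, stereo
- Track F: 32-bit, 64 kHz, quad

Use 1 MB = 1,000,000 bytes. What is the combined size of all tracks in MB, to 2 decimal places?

4 minutes = 240 s.
Track A: 96,000 × 240 × 4 × 2 = 184,320,000 bytes.
Track B: 64,000 × 240 × 4 × 1 = 61,440,000 bytes.
Track C: 62,500 × 240 × 1 × 8 = 120,000,000 bytes.
Track D: 8,000 × 240 × 3 × 2 = 11,520,000 bytes.
Track E: 7,350 × 240 × 1 × 2 = 3,528,000 bytes.
Track F: 64,000 × 240 × 4 × 4 = 245,760,000 bytes.
Total = 626,568,000 bytes = 626.57 MB.

626.57 MB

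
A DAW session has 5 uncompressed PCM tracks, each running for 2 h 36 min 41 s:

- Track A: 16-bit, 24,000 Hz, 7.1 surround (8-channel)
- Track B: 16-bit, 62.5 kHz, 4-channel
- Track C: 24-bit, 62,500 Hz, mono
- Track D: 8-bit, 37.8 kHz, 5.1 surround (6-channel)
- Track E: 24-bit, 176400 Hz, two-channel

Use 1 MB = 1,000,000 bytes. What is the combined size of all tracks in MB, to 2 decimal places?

2 h 36 min 41 s = 9,401 s.
Track A: 24,000 × 9,401 × 2 × 8 = 3,609,984,000 bytes.
Track B: 62,500 × 9,401 × 2 × 4 = 4,700,500,000 bytes.
Track C: 62,500 × 9,401 × 3 × 1 = 1,762,687,500 bytes.
Track D: 37,800 × 9,401 × 1 × 6 = 2,132,146,800 bytes.
Track E: 176,400 × 9,401 × 3 × 2 = 9,950,018,400 bytes.
Total = 22,155,336,700 bytes = 22155.34 MB.

22155.34 MB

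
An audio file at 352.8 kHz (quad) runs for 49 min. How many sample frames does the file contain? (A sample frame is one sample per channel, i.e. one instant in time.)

49 min = 2,940 s.
352,800 samples/s × 2,940 s = 1,037,232,000 frames.

1,037,232,000 sample frames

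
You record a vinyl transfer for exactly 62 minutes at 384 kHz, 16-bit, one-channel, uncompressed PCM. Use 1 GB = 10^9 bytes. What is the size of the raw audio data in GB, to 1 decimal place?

Duration = exactly 62 minutes = 3,720 s.
Bytes = 384,000 samples/s × 3,720 s × 2 bytes/sample × 1 ch = 2,856,960,000 bytes.
2,856,960,000 / 1,000,000,000 = 2.9 GB.

2.9 GB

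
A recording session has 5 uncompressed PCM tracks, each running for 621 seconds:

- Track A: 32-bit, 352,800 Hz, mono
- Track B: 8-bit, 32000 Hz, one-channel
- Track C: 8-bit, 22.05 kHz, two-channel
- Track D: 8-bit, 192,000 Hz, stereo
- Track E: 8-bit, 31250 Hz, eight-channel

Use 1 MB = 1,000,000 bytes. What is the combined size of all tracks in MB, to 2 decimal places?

1317.33 MB

Track A: 352,800 × 621 × 4 × 1 = 876,355,200 bytes.
Track B: 32,000 × 621 × 1 × 1 = 19,872,000 bytes.
Track C: 22,050 × 621 × 1 × 2 = 27,386,100 bytes.
Track D: 192,000 × 621 × 1 × 2 = 238,464,000 bytes.
Track E: 31,250 × 621 × 1 × 8 = 155,250,000 bytes.
Total = 1,317,327,300 bytes = 1317.33 MB.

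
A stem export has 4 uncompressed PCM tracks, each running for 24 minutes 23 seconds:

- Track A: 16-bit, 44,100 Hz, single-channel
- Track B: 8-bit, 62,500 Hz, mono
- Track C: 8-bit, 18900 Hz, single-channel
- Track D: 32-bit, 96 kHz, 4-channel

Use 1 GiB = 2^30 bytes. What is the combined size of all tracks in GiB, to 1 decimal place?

24 minutes 23 seconds = 1,463 s.
Track A: 44,100 × 1,463 × 2 × 1 = 129,036,600 bytes.
Track B: 62,500 × 1,463 × 1 × 1 = 91,437,500 bytes.
Track C: 18,900 × 1,463 × 1 × 1 = 27,650,700 bytes.
Track D: 96,000 × 1,463 × 4 × 4 = 2,247,168,000 bytes.
Total = 2,495,292,800 bytes = 2.3 GiB.

2.3 GiB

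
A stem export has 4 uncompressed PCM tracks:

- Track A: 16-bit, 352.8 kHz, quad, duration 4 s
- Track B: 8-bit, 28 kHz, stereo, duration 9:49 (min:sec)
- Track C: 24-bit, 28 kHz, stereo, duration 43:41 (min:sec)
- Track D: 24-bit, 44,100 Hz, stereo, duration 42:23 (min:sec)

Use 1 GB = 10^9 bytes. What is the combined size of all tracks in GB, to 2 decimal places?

1.16 GB

Track A: 352,800 × 4 × 2 × 4 = 11,289,600 bytes.
Track B: 9:49 (min:sec) = 589 s; 28,000 × 589 × 1 × 2 = 32,984,000 bytes.
Track C: 43:41 (min:sec) = 2,621 s; 28,000 × 2,621 × 3 × 2 = 440,328,000 bytes.
Track D: 42:23 (min:sec) = 2,543 s; 44,100 × 2,543 × 3 × 2 = 672,877,800 bytes.
Total = 1,157,479,400 bytes = 1.16 GB.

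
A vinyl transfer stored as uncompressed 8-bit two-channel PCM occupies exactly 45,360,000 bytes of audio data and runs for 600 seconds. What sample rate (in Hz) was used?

Bytes = sample_rate × seconds × bytes_per_sample × channels.
sample_rate = 45,360,000 / (600 × 1 × 2) = 45,360,000 / 1,200 = 37,800 Hz.

37,800 Hz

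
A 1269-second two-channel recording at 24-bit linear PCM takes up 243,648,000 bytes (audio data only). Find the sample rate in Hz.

32,000 Hz

Bytes = sample_rate × seconds × bytes_per_sample × channels.
sample_rate = 243,648,000 / (1,269 × 3 × 2) = 243,648,000 / 7,614 = 32,000 Hz.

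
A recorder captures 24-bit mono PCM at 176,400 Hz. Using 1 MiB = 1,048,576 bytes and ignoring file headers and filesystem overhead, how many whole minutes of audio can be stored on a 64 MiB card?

2 minutes

Uncompressed byte rate = 176,400 × 3 × 1 = 529,200 bytes/s.
Capacity = 64 × 1,048,576 = 67,108,864 bytes.
67,108,864 / 529,200 ≈ 126.81 s → 2 minutes.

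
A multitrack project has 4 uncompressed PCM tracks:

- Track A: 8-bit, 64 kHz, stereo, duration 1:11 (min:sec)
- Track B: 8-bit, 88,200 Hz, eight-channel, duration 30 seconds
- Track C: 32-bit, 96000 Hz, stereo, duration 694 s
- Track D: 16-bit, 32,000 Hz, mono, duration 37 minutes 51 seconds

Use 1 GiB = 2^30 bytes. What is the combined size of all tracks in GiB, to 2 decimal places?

Track A: 1:11 (min:sec) = 71 s; 64,000 × 71 × 1 × 2 = 9,088,000 bytes.
Track B: 88,200 × 30 × 1 × 8 = 21,168,000 bytes.
Track C: 96,000 × 694 × 4 × 2 = 532,992,000 bytes.
Track D: 37 minutes 51 seconds = 2,271 s; 32,000 × 2,271 × 2 × 1 = 145,344,000 bytes.
Total = 708,592,000 bytes = 0.66 GiB.

0.66 GiB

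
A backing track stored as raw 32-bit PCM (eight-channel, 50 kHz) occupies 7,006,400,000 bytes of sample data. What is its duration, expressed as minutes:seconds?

72:59

Byte rate = 50,000 × 4 × 8 = 1,600,000 bytes/s.
Duration = 7,006,400,000 / 1,600,000 = 4,379 s.
4,379 s = 72:59.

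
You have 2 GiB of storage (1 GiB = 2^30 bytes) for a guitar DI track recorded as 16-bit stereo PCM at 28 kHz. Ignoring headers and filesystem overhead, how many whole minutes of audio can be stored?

Uncompressed byte rate = 28,000 × 2 × 2 = 112,000 bytes/s.
Capacity = 2 × 1,073,741,824 = 2,147,483,648 bytes.
2,147,483,648 / 112,000 ≈ 19173.96 s → 319 minutes.

319 minutes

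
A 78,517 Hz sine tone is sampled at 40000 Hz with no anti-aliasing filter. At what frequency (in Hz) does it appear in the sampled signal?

1,483 Hz

Nyquist = 40,000/2 = 20,000 Hz; 78,517 Hz exceeds it.
Alias = |78,517 − 2×40,000| = |78,517 − 80,000| = 1,483 Hz.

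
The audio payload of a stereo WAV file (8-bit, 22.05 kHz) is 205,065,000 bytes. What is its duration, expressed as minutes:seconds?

Byte rate = 22,050 × 1 × 2 = 44,100 bytes/s.
Duration = 205,065,000 / 44,100 = 4,650 s.
4,650 s = 77:30.

77:30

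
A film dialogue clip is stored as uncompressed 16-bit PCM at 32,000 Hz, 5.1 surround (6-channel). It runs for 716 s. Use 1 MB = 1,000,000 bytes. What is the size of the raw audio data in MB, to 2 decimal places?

274.94 MB

Bytes = 32,000 samples/s × 716 s × 2 bytes/sample × 6 ch = 274,944,000 bytes.
274,944,000 / 1,000,000 = 274.94 MB.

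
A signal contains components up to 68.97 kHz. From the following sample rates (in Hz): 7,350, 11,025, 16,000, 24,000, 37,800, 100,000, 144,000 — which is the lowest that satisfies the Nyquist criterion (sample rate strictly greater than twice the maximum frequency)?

144,000 Hz

Need sample rate > 2 × 68,970 = 137,940 Hz.
Lowest listed rate above 137,940 Hz is 144,000 Hz.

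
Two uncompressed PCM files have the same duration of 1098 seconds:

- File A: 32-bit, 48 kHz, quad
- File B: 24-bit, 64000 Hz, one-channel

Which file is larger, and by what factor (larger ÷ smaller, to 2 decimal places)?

File A: 48,000 × 4 × 4 = 768,000 bytes/s.
File B: 64,000 × 3 × 1 = 192,000 bytes/s.
File A is larger; ratio = 843,264,000 / 210,816,000 = 4.00.

File A, by a factor of 4.00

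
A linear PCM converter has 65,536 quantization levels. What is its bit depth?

16 bits

log2(65,536) = 16.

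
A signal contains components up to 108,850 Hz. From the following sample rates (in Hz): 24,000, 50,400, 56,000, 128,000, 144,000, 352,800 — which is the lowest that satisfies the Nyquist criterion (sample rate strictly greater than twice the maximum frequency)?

352,800 Hz

Need sample rate > 2 × 108,850 = 217,700 Hz.
Lowest listed rate above 217,700 Hz is 352,800 Hz.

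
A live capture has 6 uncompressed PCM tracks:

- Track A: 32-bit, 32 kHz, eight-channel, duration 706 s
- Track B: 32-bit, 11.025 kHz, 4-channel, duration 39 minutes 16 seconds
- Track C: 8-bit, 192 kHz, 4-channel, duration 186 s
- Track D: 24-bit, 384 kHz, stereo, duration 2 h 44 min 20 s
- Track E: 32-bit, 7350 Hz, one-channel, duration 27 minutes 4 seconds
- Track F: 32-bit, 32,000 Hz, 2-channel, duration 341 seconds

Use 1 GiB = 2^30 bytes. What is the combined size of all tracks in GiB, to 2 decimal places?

Track A: 32,000 × 706 × 4 × 8 = 722,944,000 bytes.
Track B: 39 minutes 16 seconds = 2,356 s; 11,025 × 2,356 × 4 × 4 = 415,598,400 bytes.
Track C: 192,000 × 186 × 1 × 4 = 142,848,000 bytes.
Track D: 2 h 44 min 20 s = 9,860 s; 384,000 × 9,860 × 3 × 2 = 22,717,440,000 bytes.
Track E: 27 minutes 4 seconds = 1,624 s; 7,350 × 1,624 × 4 × 1 = 47,745,600 bytes.
Track F: 32,000 × 341 × 4 × 2 = 87,296,000 bytes.
Total = 24,133,872,000 bytes = 22.48 GiB.

22.48 GiB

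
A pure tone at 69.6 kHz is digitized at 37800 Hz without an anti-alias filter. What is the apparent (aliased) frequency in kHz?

Nyquist = 37,800/2 = 18,900 Hz; 69,600 Hz exceeds it.
Alias = |69,600 − 2×37,800| = |69,600 − 75,600| = 6,000 Hz = 6 kHz.

6 kHz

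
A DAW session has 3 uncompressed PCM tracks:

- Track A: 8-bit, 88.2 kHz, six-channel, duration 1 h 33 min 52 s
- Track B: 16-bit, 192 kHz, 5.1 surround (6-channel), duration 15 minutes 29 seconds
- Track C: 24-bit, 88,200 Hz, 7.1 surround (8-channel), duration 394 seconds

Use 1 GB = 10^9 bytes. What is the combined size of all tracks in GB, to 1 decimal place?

Track A: 1 h 33 min 52 s = 5,632 s; 88,200 × 5,632 × 1 × 6 = 2,980,454,400 bytes.
Track B: 15 minutes 29 seconds = 929 s; 192,000 × 929 × 2 × 6 = 2,140,416,000 bytes.
Track C: 88,200 × 394 × 3 × 8 = 834,019,200 bytes.
Total = 5,954,889,600 bytes = 6.0 GB.

6.0 GB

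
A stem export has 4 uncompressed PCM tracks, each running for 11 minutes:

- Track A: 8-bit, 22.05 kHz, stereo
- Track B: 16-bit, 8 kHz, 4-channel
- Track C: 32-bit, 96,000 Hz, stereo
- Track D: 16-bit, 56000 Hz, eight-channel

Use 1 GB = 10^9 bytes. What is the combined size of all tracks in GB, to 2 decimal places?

1.17 GB

11 minutes = 660 s.
Track A: 22,050 × 660 × 1 × 2 = 29,106,000 bytes.
Track B: 8,000 × 660 × 2 × 4 = 42,240,000 bytes.
Track C: 96,000 × 660 × 4 × 2 = 506,880,000 bytes.
Track D: 56,000 × 660 × 2 × 8 = 591,360,000 bytes.
Total = 1,169,586,000 bytes = 1.17 GB.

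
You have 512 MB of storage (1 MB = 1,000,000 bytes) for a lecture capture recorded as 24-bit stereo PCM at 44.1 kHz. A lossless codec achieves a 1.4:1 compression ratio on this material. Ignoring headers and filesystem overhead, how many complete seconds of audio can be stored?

2,708 seconds

Uncompressed byte rate = 44,100 × 3 × 2 = 264,600 bytes/s.
After 1.4:1 compression, effective rate ≈ 189000 bytes/s.
Capacity = 512 × 1,000,000 = 512,000,000 bytes.
512,000,000 / effective rate ≈ 2708.99 s → 2,708 seconds.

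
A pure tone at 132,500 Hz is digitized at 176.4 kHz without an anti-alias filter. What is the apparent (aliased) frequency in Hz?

Nyquist = 176,400/2 = 88,200 Hz; 132,500 Hz exceeds it.
Alias = |132,500 − 1×176,400| = |132,500 − 176,400| = 43,900 Hz.

43,900 Hz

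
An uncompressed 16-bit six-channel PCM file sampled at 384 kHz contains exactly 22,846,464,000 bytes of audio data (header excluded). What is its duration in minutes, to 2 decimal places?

Byte rate = 384,000 × 2 × 6 = 4,608,000 bytes/s.
Duration = 22,846,464,000 / 4,608,000 = 4,958 s.
4,958 s / 60 = 82.63 minutes.

82.63 minutes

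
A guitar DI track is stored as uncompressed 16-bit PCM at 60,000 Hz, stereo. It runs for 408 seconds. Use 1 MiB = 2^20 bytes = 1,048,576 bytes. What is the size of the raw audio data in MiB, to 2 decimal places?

93.38 MiB

Bytes = 60,000 samples/s × 408 s × 2 bytes/sample × 2 ch = 97,920,000 bytes.
97,920,000 / 1,048,576 = 93.38 MiB.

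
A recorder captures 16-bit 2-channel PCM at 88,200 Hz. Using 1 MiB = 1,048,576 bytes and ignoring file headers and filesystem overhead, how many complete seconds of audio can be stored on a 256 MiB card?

Uncompressed byte rate = 88,200 × 2 × 2 = 352,800 bytes/s.
Capacity = 256 × 1,048,576 = 268,435,456 bytes.
268,435,456 / 352,800 ≈ 760.87 s → 760 seconds.

760 seconds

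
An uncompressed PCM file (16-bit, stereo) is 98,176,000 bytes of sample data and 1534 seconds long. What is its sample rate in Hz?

16,000 Hz

Bytes = sample_rate × seconds × bytes_per_sample × channels.
sample_rate = 98,176,000 / (1,534 × 2 × 2) = 98,176,000 / 6,136 = 16,000 Hz.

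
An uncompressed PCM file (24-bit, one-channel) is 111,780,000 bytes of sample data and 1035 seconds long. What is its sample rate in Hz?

Bytes = sample_rate × seconds × bytes_per_sample × channels.
sample_rate = 111,780,000 / (1,035 × 3 × 1) = 111,780,000 / 3,105 = 36,000 Hz.

36,000 Hz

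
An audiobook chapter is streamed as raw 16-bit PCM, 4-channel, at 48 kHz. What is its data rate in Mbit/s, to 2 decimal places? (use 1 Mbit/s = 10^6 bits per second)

3.07 Mbit/s

Bit rate = 48,000 × 16 × 4 = 3,072,000 bits/s.
= 3.07 Mbit/s.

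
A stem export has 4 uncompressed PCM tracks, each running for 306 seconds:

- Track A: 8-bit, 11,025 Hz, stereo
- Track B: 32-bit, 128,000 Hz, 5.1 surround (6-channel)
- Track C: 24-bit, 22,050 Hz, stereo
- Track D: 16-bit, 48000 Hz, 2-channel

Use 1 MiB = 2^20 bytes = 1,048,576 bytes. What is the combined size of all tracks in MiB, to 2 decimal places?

Track A: 11,025 × 306 × 1 × 2 = 6,747,300 bytes.
Track B: 128,000 × 306 × 4 × 6 = 940,032,000 bytes.
Track C: 22,050 × 306 × 3 × 2 = 40,483,800 bytes.
Track D: 48,000 × 306 × 2 × 2 = 58,752,000 bytes.
Total = 1,046,015,100 bytes = 997.56 MiB.

997.56 MiB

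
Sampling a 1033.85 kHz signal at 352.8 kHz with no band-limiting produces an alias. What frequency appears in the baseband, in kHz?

Nyquist = 352,800/2 = 176,400 Hz; 1,033,850 Hz exceeds it.
Alias = |1,033,850 − 3×352,800| = |1,033,850 − 1,058,400| = 24,550 Hz = 24.55 kHz.

24.55 kHz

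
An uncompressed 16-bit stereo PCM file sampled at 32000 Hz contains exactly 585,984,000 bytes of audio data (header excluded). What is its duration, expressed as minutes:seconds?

Byte rate = 32,000 × 2 × 2 = 128,000 bytes/s.
Duration = 585,984,000 / 128,000 = 4,578 s.
4,578 s = 76:18.

76:18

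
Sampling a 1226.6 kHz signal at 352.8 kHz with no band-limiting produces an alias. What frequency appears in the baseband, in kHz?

Nyquist = 352,800/2 = 176,400 Hz; 1,226,600 Hz exceeds it.
Alias = |1,226,600 − 3×352,800| = |1,226,600 − 1,058,400| = 168,200 Hz = 168.2 kHz.

168.2 kHz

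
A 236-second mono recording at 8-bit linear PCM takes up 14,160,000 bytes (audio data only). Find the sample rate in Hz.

Bytes = sample_rate × seconds × bytes_per_sample × channels.
sample_rate = 14,160,000 / (236 × 1 × 1) = 14,160,000 / 236 = 60,000 Hz.

60,000 Hz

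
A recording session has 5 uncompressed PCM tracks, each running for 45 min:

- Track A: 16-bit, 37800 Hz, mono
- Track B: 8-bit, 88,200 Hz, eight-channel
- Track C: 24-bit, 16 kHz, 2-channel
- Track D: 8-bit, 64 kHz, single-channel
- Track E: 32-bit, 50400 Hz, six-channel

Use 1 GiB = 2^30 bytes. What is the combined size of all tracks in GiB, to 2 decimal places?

45 min = 2,700 s.
Track A: 37,800 × 2,700 × 2 × 1 = 204,120,000 bytes.
Track B: 88,200 × 2,700 × 1 × 8 = 1,905,120,000 bytes.
Track C: 16,000 × 2,700 × 3 × 2 = 259,200,000 bytes.
Track D: 64,000 × 2,700 × 1 × 1 = 172,800,000 bytes.
Track E: 50,400 × 2,700 × 4 × 6 = 3,265,920,000 bytes.
Total = 5,807,160,000 bytes = 5.41 GiB.

5.41 GiB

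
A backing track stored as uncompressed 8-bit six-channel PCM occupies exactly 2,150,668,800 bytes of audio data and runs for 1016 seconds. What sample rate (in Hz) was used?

Bytes = sample_rate × seconds × bytes_per_sample × channels.
sample_rate = 2,150,668,800 / (1,016 × 1 × 6) = 2,150,668,800 / 6,096 = 352,800 Hz.

352,800 Hz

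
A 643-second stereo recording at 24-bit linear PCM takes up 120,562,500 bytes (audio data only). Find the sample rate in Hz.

Bytes = sample_rate × seconds × bytes_per_sample × channels.
sample_rate = 120,562,500 / (643 × 3 × 2) = 120,562,500 / 3,858 = 31,250 Hz.

31,250 Hz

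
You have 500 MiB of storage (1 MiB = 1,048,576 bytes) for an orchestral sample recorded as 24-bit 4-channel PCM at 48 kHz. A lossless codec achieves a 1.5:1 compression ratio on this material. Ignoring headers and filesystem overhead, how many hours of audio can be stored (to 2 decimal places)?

0.38 hours

Uncompressed byte rate = 48,000 × 3 × 4 = 576,000 bytes/s.
After 1.5:1 compression, effective rate ≈ 384000 bytes/s.
Capacity = 500 × 1,048,576 = 524,288,000 bytes.
524,288,000 / effective rate ≈ 1365.33 s → 0.38 hours.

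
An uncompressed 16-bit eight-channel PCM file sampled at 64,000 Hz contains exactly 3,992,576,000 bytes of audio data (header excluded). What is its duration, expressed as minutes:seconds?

64:59

Byte rate = 64,000 × 2 × 8 = 1,024,000 bytes/s.
Duration = 3,992,576,000 / 1,024,000 = 3,899 s.
3,899 s = 64:59.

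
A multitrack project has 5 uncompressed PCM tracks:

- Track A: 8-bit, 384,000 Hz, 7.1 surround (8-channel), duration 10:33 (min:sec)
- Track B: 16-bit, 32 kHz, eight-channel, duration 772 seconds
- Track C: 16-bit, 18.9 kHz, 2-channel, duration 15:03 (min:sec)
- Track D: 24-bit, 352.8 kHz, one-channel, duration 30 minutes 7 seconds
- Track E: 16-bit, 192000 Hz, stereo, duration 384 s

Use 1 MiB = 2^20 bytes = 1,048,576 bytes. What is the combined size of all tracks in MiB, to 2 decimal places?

4401.73 MiB

Track A: 10:33 (min:sec) = 633 s; 384,000 × 633 × 1 × 8 = 1,944,576,000 bytes.
Track B: 32,000 × 772 × 2 × 8 = 395,264,000 bytes.
Track C: 15:03 (min:sec) = 903 s; 18,900 × 903 × 2 × 2 = 68,266,800 bytes.
Track D: 30 minutes 7 seconds = 1,807 s; 352,800 × 1,807 × 3 × 1 = 1,912,528,800 bytes.
Track E: 192,000 × 384 × 2 × 2 = 294,912,000 bytes.
Total = 4,615,547,600 bytes = 4401.73 MiB.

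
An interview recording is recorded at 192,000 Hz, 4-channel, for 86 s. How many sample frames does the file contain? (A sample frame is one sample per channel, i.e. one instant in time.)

16,512,000 sample frames

192,000 samples/s × 86 s = 16,512,000 frames.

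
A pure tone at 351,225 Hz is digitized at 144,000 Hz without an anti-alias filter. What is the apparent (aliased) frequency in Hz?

Nyquist = 144,000/2 = 72,000 Hz; 351,225 Hz exceeds it.
Alias = |351,225 − 2×144,000| = |351,225 − 288,000| = 63,225 Hz.

63,225 Hz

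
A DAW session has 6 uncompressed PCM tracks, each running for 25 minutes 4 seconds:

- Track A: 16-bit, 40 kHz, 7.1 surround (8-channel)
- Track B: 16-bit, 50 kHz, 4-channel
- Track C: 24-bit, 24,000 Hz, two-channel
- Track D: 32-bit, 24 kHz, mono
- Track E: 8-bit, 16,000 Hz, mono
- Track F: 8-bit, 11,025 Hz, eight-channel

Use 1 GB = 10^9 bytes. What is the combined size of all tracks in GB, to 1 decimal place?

2.1 GB

25 minutes 4 seconds = 1,504 s.
Track A: 40,000 × 1,504 × 2 × 8 = 962,560,000 bytes.
Track B: 50,000 × 1,504 × 2 × 4 = 601,600,000 bytes.
Track C: 24,000 × 1,504 × 3 × 2 = 216,576,000 bytes.
Track D: 24,000 × 1,504 × 4 × 1 = 144,384,000 bytes.
Track E: 16,000 × 1,504 × 1 × 1 = 24,064,000 bytes.
Track F: 11,025 × 1,504 × 1 × 8 = 132,652,800 bytes.
Total = 2,081,836,800 bytes = 2.1 GB.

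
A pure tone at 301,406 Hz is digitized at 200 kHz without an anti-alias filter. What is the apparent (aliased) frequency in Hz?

Nyquist = 200,000/2 = 100,000 Hz; 301,406 Hz exceeds it.
Alias = |301,406 − 2×200,000| = |301,406 − 400,000| = 98,594 Hz.

98,594 Hz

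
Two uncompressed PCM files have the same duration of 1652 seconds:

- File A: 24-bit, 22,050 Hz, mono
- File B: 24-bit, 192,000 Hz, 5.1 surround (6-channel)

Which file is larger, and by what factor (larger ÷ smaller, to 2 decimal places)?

File B, by a factor of 52.24

File A: 22,050 × 3 × 1 = 66,150 bytes/s.
File B: 192,000 × 3 × 6 = 3,456,000 bytes/s.
File B is larger; ratio = 5,709,312,000 / 109,279,800 = 52.24.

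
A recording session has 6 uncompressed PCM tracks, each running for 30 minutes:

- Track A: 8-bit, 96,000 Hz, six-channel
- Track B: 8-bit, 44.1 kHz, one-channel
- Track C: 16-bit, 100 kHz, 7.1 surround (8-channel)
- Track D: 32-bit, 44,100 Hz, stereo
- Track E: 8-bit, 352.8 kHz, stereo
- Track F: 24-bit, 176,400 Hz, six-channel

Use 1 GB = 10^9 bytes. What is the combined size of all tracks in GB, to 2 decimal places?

30 minutes = 1,800 s.
Track A: 96,000 × 1,800 × 1 × 6 = 1,036,800,000 bytes.
Track B: 44,100 × 1,800 × 1 × 1 = 79,380,000 bytes.
Track C: 100,000 × 1,800 × 2 × 8 = 2,880,000,000 bytes.
Track D: 44,100 × 1,800 × 4 × 2 = 635,040,000 bytes.
Track E: 352,800 × 1,800 × 1 × 2 = 1,270,080,000 bytes.
Track F: 176,400 × 1,800 × 3 × 6 = 5,715,360,000 bytes.
Total = 11,616,660,000 bytes = 11.62 GB.

11.62 GB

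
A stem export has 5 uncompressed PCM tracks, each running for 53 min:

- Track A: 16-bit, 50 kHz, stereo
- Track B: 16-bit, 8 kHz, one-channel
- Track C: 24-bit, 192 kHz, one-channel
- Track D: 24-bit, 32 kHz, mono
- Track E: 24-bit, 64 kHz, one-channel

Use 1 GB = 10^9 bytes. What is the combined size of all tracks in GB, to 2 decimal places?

3.43 GB

53 min = 3,180 s.
Track A: 50,000 × 3,180 × 2 × 2 = 636,000,000 bytes.
Track B: 8,000 × 3,180 × 2 × 1 = 50,880,000 bytes.
Track C: 192,000 × 3,180 × 3 × 1 = 1,831,680,000 bytes.
Track D: 32,000 × 3,180 × 3 × 1 = 305,280,000 bytes.
Track E: 64,000 × 3,180 × 3 × 1 = 610,560,000 bytes.
Total = 3,434,400,000 bytes = 3.43 GB.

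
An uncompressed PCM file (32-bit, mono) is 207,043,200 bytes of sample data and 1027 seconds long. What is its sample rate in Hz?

50,400 Hz

Bytes = sample_rate × seconds × bytes_per_sample × channels.
sample_rate = 207,043,200 / (1,027 × 4 × 1) = 207,043,200 / 4,108 = 50,400 Hz.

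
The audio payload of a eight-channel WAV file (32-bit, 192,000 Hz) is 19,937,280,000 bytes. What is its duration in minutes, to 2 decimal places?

54.08 minutes

Byte rate = 192,000 × 4 × 8 = 6,144,000 bytes/s.
Duration = 19,937,280,000 / 6,144,000 = 3,245 s.
3,245 s / 60 = 54.08 minutes.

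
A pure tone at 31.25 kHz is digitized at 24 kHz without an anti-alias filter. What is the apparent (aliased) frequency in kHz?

7.25 kHz

Nyquist = 24,000/2 = 12,000 Hz; 31,250 Hz exceeds it.
Alias = |31,250 − 1×24,000| = |31,250 − 24,000| = 7,250 Hz = 7.25 kHz.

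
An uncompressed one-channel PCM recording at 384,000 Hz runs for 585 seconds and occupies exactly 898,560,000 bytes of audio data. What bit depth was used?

Bytes per sample = 898,560,000 / (384,000 × 585 × 1) = 898,560,000 / 224,640,000 = 4.
Bit depth = 4 × 8 = 32 bits.

32 bits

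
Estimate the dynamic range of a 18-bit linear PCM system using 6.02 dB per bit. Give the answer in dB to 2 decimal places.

18 × 6.02 = 108.36 dB.

108.36 dB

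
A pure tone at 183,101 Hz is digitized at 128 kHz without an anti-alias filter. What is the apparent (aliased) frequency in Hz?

55,101 Hz

Nyquist = 128,000/2 = 64,000 Hz; 183,101 Hz exceeds it.
Alias = |183,101 − 1×128,000| = |183,101 − 128,000| = 55,101 Hz.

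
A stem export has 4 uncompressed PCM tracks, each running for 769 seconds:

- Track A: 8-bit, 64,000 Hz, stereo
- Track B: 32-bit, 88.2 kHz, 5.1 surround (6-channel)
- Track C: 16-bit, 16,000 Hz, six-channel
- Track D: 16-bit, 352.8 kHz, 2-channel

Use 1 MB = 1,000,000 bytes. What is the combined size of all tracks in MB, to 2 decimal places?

Track A: 64,000 × 769 × 1 × 2 = 98,432,000 bytes.
Track B: 88,200 × 769 × 4 × 6 = 1,627,819,200 bytes.
Track C: 16,000 × 769 × 2 × 6 = 147,648,000 bytes.
Track D: 352,800 × 769 × 2 × 2 = 1,085,212,800 bytes.
Total = 2,959,112,000 bytes = 2959.11 MB.

2959.11 MB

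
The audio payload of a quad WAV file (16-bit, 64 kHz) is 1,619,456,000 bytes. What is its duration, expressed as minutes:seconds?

Byte rate = 64,000 × 2 × 4 = 512,000 bytes/s.
Duration = 1,619,456,000 / 512,000 = 3,163 s.
3,163 s = 52:43.

52:43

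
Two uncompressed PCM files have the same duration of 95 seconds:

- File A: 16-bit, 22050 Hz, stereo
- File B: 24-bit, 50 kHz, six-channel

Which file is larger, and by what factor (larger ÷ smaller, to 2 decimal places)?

File B, by a factor of 10.20

File A: 22,050 × 2 × 2 = 88,200 bytes/s.
File B: 50,000 × 3 × 6 = 900,000 bytes/s.
File B is larger; ratio = 85,500,000 / 8,379,000 = 10.20.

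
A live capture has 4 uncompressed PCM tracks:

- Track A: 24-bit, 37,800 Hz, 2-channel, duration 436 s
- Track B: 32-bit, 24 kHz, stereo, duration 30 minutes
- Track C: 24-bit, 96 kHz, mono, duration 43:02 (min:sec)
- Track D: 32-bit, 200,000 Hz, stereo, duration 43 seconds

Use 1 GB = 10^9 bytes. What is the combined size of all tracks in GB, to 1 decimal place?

Track A: 37,800 × 436 × 3 × 2 = 98,884,800 bytes.
Track B: 30 minutes = 1,800 s; 24,000 × 1,800 × 4 × 2 = 345,600,000 bytes.
Track C: 43:02 (min:sec) = 2,582 s; 96,000 × 2,582 × 3 × 1 = 743,616,000 bytes.
Track D: 200,000 × 43 × 4 × 2 = 68,800,000 bytes.
Total = 1,256,900,800 bytes = 1.3 GB.

1.3 GB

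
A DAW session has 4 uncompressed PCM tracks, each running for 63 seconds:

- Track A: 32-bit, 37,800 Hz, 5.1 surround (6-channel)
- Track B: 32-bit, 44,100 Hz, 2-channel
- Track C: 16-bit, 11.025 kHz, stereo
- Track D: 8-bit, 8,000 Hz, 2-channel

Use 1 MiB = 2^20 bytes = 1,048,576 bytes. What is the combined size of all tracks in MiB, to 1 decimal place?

Track A: 37,800 × 63 × 4 × 6 = 57,153,600 bytes.
Track B: 44,100 × 63 × 4 × 2 = 22,226,400 bytes.
Track C: 11,025 × 63 × 2 × 2 = 2,778,300 bytes.
Track D: 8,000 × 63 × 1 × 2 = 1,008,000 bytes.
Total = 83,166,300 bytes = 79.3 MiB.

79.3 MiB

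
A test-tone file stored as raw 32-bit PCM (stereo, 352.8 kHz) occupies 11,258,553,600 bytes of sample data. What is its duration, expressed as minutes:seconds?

Byte rate = 352,800 × 4 × 2 = 2,822,400 bytes/s.
Duration = 11,258,553,600 / 2,822,400 = 3,989 s.
3,989 s = 66:29.

66:29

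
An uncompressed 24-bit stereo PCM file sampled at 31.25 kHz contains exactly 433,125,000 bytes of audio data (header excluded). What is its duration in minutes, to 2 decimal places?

38.50 minutes

Byte rate = 31,250 × 3 × 2 = 187,500 bytes/s.
Duration = 433,125,000 / 187,500 = 2,310 s.
2,310 s / 60 = 38.50 minutes.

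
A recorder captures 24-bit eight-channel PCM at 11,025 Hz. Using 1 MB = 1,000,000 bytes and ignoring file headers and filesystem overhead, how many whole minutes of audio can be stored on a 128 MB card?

8 minutes

Uncompressed byte rate = 11,025 × 3 × 8 = 264,600 bytes/s.
Capacity = 128 × 1,000,000 = 128,000,000 bytes.
128,000,000 / 264,600 ≈ 483.75 s → 8 minutes.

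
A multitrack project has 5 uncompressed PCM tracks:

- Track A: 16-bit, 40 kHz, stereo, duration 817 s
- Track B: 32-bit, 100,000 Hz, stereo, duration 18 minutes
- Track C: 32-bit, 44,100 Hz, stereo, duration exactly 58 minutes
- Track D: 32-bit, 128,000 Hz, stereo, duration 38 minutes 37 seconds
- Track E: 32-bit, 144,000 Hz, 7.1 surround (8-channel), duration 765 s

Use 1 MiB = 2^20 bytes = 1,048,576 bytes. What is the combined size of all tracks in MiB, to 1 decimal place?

Track A: 40,000 × 817 × 2 × 2 = 130,720,000 bytes.
Track B: 18 minutes = 1,080 s; 100,000 × 1,080 × 4 × 2 = 864,000,000 bytes.
Track C: exactly 58 minutes = 3,480 s; 44,100 × 3,480 × 4 × 2 = 1,227,744,000 bytes.
Track D: 38 minutes 37 seconds = 2,317 s; 128,000 × 2,317 × 4 × 2 = 2,372,608,000 bytes.
Track E: 144,000 × 765 × 4 × 8 = 3,525,120,000 bytes.
Total = 8,120,192,000 bytes = 7744.0 MiB.

7744.0 MiB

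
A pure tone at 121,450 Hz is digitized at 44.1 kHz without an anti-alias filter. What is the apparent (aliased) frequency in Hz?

Nyquist = 44,100/2 = 22,050 Hz; 121,450 Hz exceeds it.
Alias = |121,450 − 3×44,100| = |121,450 − 132,300| = 10,850 Hz.

10,850 Hz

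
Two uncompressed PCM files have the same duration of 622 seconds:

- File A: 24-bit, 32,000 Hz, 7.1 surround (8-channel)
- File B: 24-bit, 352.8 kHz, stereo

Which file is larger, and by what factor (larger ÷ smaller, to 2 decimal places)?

File B, by a factor of 2.76

File A: 32,000 × 3 × 8 = 768,000 bytes/s.
File B: 352,800 × 3 × 2 = 2,116,800 bytes/s.
File B is larger; ratio = 1,316,649,600 / 477,696,000 = 2.76.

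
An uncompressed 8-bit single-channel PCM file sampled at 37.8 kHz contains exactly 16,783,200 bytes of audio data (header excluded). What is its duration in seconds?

Byte rate = 37,800 × 1 × 1 = 37,800 bytes/s.
Duration = 16,783,200 / 37,800 = 444 s.

444 seconds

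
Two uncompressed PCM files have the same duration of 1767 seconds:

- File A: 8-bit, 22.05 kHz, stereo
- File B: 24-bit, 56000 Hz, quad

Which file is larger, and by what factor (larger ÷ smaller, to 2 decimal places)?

File B, by a factor of 15.24

File A: 22,050 × 1 × 2 = 44,100 bytes/s.
File B: 56,000 × 3 × 4 = 672,000 bytes/s.
File B is larger; ratio = 1,187,424,000 / 77,924,700 = 15.24.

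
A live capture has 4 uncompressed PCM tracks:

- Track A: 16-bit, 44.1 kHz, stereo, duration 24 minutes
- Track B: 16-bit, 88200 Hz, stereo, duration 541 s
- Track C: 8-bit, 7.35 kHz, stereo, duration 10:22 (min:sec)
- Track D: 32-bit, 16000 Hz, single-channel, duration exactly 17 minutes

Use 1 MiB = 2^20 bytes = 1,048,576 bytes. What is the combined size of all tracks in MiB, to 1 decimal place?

495.2 MiB

Track A: 24 minutes = 1,440 s; 44,100 × 1,440 × 2 × 2 = 254,016,000 bytes.
Track B: 88,200 × 541 × 2 × 2 = 190,864,800 bytes.
Track C: 10:22 (min:sec) = 622 s; 7,350 × 622 × 1 × 2 = 9,143,400 bytes.
Track D: exactly 17 minutes = 1,020 s; 16,000 × 1,020 × 4 × 1 = 65,280,000 bytes.
Total = 519,304,200 bytes = 495.2 MiB.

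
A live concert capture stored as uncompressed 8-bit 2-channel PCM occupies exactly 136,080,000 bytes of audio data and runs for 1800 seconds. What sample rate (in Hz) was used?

37,800 Hz

Bytes = sample_rate × seconds × bytes_per_sample × channels.
sample_rate = 136,080,000 / (1,800 × 1 × 2) = 136,080,000 / 3,600 = 37,800 Hz.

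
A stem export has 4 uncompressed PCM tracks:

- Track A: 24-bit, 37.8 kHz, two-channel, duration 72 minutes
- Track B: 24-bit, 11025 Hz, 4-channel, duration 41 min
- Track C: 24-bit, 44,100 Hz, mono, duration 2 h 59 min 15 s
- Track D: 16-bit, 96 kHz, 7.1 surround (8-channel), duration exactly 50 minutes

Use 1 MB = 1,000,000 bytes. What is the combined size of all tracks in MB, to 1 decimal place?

Track A: 72 minutes = 4,320 s; 37,800 × 4,320 × 3 × 2 = 979,776,000 bytes.
Track B: 41 min = 2,460 s; 11,025 × 2,460 × 3 × 4 = 325,458,000 bytes.
Track C: 2 h 59 min 15 s = 10,755 s; 44,100 × 10,755 × 3 × 1 = 1,422,886,500 bytes.
Track D: exactly 50 minutes = 3,000 s; 96,000 × 3,000 × 2 × 8 = 4,608,000,000 bytes.
Total = 7,336,120,500 bytes = 7336.1 MB.

7336.1 MB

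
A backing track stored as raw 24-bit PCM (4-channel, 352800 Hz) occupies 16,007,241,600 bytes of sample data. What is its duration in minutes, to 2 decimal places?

Byte rate = 352,800 × 3 × 4 = 4,233,600 bytes/s.
Duration = 16,007,241,600 / 4,233,600 = 3,781 s.
3,781 s / 60 = 63.02 minutes.

63.02 minutes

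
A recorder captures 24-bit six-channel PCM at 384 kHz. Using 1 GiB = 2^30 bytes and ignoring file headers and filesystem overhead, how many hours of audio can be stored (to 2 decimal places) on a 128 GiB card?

5.52 hours

Uncompressed byte rate = 384,000 × 3 × 6 = 6,912,000 bytes/s.
Capacity = 128 × 1,073,741,824 = 137,438,953,472 bytes.
137,438,953,472 / 6,912,000 ≈ 19884.11 s → 5.52 hours.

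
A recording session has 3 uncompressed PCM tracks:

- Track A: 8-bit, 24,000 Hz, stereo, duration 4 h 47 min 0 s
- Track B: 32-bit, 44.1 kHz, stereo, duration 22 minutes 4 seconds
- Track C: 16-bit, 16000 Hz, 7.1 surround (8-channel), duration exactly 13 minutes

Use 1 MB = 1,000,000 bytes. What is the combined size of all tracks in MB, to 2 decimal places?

Track A: 4 h 47 min 0 s = 17,220 s; 24,000 × 17,220 × 1 × 2 = 826,560,000 bytes.
Track B: 22 minutes 4 seconds = 1,324 s; 44,100 × 1,324 × 4 × 2 = 467,107,200 bytes.
Track C: exactly 13 minutes = 780 s; 16,000 × 780 × 2 × 8 = 199,680,000 bytes.
Total = 1,493,347,200 bytes = 1493.35 MB.

1493.35 MB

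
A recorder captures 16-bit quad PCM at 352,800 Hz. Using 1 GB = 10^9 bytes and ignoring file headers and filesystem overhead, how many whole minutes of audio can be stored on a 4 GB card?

23 minutes

Uncompressed byte rate = 352,800 × 2 × 4 = 2,822,400 bytes/s.
Capacity = 4 × 1,000,000,000 = 4,000,000,000 bytes.
4,000,000,000 / 2,822,400 ≈ 1417.23 s → 23 minutes.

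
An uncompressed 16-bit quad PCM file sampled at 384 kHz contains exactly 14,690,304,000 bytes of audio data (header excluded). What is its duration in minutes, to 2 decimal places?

Byte rate = 384,000 × 2 × 4 = 3,072,000 bytes/s.
Duration = 14,690,304,000 / 3,072,000 = 4,782 s.
4,782 s / 60 = 79.70 minutes.

79.70 minutes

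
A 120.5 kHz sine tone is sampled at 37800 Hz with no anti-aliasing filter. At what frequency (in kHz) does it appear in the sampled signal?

7.1 kHz

Nyquist = 37,800/2 = 18,900 Hz; 120,500 Hz exceeds it.
Alias = |120,500 − 3×37,800| = |120,500 − 113,400| = 7,100 Hz = 7.1 kHz.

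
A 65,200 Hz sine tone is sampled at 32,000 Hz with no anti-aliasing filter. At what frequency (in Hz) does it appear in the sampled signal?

Nyquist = 32,000/2 = 16,000 Hz; 65,200 Hz exceeds it.
Alias = |65,200 − 2×32,000| = |65,200 − 64,000| = 1,200 Hz.

1,200 Hz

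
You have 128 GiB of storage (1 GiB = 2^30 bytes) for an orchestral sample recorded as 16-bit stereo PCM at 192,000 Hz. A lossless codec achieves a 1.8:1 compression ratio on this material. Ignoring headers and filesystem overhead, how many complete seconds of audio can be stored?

Uncompressed byte rate = 192,000 × 2 × 2 = 768,000 bytes/s.
After 1.8:1 compression, effective rate ≈ 426666.67 bytes/s.
Capacity = 128 × 1,073,741,824 = 137,438,953,472 bytes.
137,438,953,472 / effective rate ≈ 322122.55 s → 322,122 seconds.

322,122 seconds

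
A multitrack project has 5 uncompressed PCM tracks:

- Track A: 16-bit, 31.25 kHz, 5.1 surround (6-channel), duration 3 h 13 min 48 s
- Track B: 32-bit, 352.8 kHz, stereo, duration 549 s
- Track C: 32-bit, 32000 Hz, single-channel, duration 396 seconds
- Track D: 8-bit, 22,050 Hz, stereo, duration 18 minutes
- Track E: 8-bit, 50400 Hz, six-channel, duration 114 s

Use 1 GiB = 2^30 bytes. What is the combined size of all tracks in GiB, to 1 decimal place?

5.6 GiB

Track A: 3 h 13 min 48 s = 11,628 s; 31,250 × 11,628 × 2 × 6 = 4,360,500,000 bytes.
Track B: 352,800 × 549 × 4 × 2 = 1,549,497,600 bytes.
Track C: 32,000 × 396 × 4 × 1 = 50,688,000 bytes.
Track D: 18 minutes = 1,080 s; 22,050 × 1,080 × 1 × 2 = 47,628,000 bytes.
Track E: 50,400 × 114 × 1 × 6 = 34,473,600 bytes.
Total = 6,042,787,200 bytes = 5.6 GiB.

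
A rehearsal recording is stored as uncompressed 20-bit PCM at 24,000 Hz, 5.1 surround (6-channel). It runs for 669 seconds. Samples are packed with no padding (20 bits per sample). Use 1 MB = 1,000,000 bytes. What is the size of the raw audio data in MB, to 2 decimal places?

240.84 MB

Bits = 24,000 × 669 × 20 × 6 = 1,926,720,000 bits = 240,840,000 bytes.
240,840,000 / 1,000,000 = 240.84 MB.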